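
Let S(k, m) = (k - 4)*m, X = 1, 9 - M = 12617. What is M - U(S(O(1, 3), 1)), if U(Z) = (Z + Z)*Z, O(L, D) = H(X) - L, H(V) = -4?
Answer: -12770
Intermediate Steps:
M = -12608 (M = 9 - 1*12617 = 9 - 12617 = -12608)
O(L, D) = -4 - L
S(k, m) = m*(-4 + k) (S(k, m) = (-4 + k)*m = m*(-4 + k))
U(Z) = 2*Z**2 (U(Z) = (2*Z)*Z = 2*Z**2)
M - U(S(O(1, 3), 1)) = -12608 - 2*(1*(-4 + (-4 - 1*1)))**2 = -12608 - 2*(1*(-4 + (-4 - 1)))**2 = -12608 - 2*(1*(-4 - 5))**2 = -12608 - 2*(1*(-9))**2 = -12608 - 2*(-9)**2 = -12608 - 2*81 = -12608 - 1*162 = -12608 - 162 = -12770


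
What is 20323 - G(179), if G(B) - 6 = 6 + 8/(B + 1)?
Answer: 913993/45 ≈ 20311.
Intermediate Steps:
G(B) = 12 + 8/(1 + B) (G(B) = 6 + (6 + 8/(B + 1)) = 6 + (6 + 8/(1 + B)) = 12 + 8/(1 + B))
20323 - G(179) = 20323 - 4*(5 + 3*179)/(1 + 179) = 20323 - 4*(5 + 537)/180 = 20323 - 4*542/180 = 20323 - 1*542/45 = 20323 - 542/45 = 913993/45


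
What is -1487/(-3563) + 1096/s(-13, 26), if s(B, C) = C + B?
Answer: 3924379/46319 ≈ 84.725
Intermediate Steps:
s(B, C) = B + C
-1487/(-3563) + 1096/s(-13, 26) = -1487/(-3563) + 1096/(-13 + 26) = -1487*(-1/3563) + 1096/13 = 1487/3563 + 1096*(1/13) = 1487/3563 + 1096/13 = 3924379/46319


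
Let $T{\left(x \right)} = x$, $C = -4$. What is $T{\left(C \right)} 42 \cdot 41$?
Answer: $-6888$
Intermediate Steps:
$T{\left(C \right)} 42 \cdot 41 = \left(-4\right) 42 \cdot 41 = \left(-168\right) 41 = -6888$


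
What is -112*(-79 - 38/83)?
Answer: 738640/83 ≈ 8899.3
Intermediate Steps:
-112*(-79 - 38/83) = -112*(-6595/83) = 738640/83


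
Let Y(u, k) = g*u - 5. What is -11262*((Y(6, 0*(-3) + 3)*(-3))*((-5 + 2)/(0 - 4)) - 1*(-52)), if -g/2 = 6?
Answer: -5073531/2 ≈ -2.5368e+6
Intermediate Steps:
g = -12 (g = -2*6 = -12)
Y(u, k) = -5 - 12*u (Y(u, k) = -12*u - 5 = -5 - 12*u)
-11262*((Y(6, 0*(-3) + 3)*(-3))*((-5 + 2)/(0 - 4)) - 1*(-52)) = -11262*(((-5 - 12*6)*(-3))*((-5 + 2)/(0 - 4)) - 1*(-52)) = -11262*(((-5 - 72)*(-3))*(-3/(-4)) + 52) = -11262*((-77*(-3))*(-3*(-¼)) + 52) = -11262*(231*(¾) + 52) = -11262*(693/4 + 52) = -11262*901/4 = -5073531/2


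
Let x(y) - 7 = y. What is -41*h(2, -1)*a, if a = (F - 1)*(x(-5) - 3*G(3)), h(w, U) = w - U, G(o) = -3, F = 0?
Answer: 1353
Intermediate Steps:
x(y) = 7 + y
a = -11 (a = (0 - 1)*((7 - 5) - 3*(-3)) = -(2 + 9) = -1*11 = -11)
-41*h(2, -1)*a = -41*(2 - 1*(-1))*(-11) = -41*(2 + 1)*(-11) = -123*(-11) = -41*(-33) = 1353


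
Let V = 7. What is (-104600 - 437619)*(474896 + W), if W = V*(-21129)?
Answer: -177301817467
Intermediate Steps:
W = -147903 (W = 7*(-21129) = -147903)
(-104600 - 437619)*(474896 + W) = (-104600 - 437619)*(474896 - 147903) = -542219*326993 = -177301817467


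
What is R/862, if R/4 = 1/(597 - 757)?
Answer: -1/34480 ≈ -2.9002e-5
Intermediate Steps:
R = -1/40 (R = 4/(597 - 757) = 4/(-160) = 4*(-1/160) = -1/40 ≈ -0.025000)
R/862 = -1/40/862 = -1/40*1/862 = -1/34480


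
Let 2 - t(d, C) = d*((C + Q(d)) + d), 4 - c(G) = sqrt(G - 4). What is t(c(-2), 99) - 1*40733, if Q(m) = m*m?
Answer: -41129 + 149*I*sqrt(6) ≈ -41129.0 + 364.97*I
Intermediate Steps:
Q(m) = m**2
c(G) = 4 - sqrt(-4 + G) (c(G) = 4 - sqrt(G - 4) = 4 - sqrt(-4 + G))
t(d, C) = 2 - d*(C + d + d**2) (t(d, C) = 2 - d*((C + d**2) + d) = 2 - d*(C + d + d**2))
t(c(-2), 99) - 1*40733 = (2 - (4 - sqrt(-4 - 2))**2 - (4 - sqrt(-4 - 2))**3 - 1*99*(4 - sqrt(-4 - 2))) - 1*40733 = (2 - (4 - sqrt(-6))**2 - (4 - sqrt(-6))**3 - 1*99*(4 - sqrt(-6))) - 40733 = (2 - (4 - I*sqrt(6))**2 - (4 - I*sqrt(6))**3 - 1*99*(4 - I*sqrt(6))) - 40733 = (2 - (4 - I*sqrt(6))**2 - (4 - I*sqrt(6))**3 + (-396 + 99*I*sqrt(6))) - 40733 = (-394 - (4 - I*sqrt(6))**2 - (4 - I*sqrt(6))**3 + 99*I*sqrt(6)) - 40733 = -41127 - (4 - I*sqrt(6))**2 - (4 - I*sqrt(6))**3 + 99*I*sqrt(6)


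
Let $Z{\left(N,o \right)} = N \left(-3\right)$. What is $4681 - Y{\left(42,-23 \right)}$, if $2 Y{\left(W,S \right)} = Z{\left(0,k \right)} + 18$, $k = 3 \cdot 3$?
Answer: $4672$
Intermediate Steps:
$k = 9$
$Z{\left(N,o \right)} = - 3 N$
$Y{\left(W,S \right)} = 9$ ($Y{\left(W,S \right)} = \frac{\left(-3\right) 0 + 18}{2} = \frac{0 + 18}{2} = \frac{1}{2} \cdot 18 = 9$)
$4681 - Y{\left(42,-23 \right)} = 4681 - 9 = 4672$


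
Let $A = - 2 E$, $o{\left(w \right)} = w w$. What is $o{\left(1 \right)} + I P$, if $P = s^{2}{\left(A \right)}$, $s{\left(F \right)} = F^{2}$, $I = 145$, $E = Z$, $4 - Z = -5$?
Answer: $15221521$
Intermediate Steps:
$Z = 9$ ($Z = 4 - -5 = 4 + 5 = 9$)
$o{\left(w \right)} = w^{2}$
$E = 9$
$A = -18$ ($A = \left(-2\right) 9 = -18$)
$P = 104976$ ($P = \left(\left(-18\right)^{2}\right)^{2} = 324^{2} = 104976$)
$o{\left(1 \right)} + I P = 1^{2} + 145 \cdot 104976 = 1 + 15221520 = 15221521$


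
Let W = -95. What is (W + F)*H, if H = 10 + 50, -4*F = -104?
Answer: -4140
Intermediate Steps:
F = 26 (F = -¼*(-104) = 26)
H = 60
(W + F)*H = (-95 + 26)*60 = -69*60 = -4140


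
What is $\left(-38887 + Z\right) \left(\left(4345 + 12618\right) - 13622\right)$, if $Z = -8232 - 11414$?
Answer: $-195558753$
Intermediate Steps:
$Z = -19646$ ($Z = -8232 - 11414 = -19646$)
$\left(-38887 + Z\right) \left(\left(4345 + 12618\right) - 13622\right) = \left(-38887 - 19646\right) \left(\left(4345 + 12618\right) - 13622\right) = - 58533 \left(16963 - 13622\right) = \left(-58533\right) 3341 = -195558753$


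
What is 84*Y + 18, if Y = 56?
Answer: 4722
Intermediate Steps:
84*Y + 18 = 84*56 + 18 = 4704 + 18 = 4722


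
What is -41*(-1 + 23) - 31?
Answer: -933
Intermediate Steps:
-41*(-1 + 23) - 31 = -41*22 - 31 = -902 - 31 = -933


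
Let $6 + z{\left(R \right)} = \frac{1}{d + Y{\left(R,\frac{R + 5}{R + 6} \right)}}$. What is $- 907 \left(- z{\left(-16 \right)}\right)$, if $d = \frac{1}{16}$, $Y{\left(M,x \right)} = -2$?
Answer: $- \frac{183214}{31} \approx -5910.1$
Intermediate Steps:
$d = \frac{1}{16} \approx 0.0625$
$z{\left(R \right)} = - \frac{202}{31}$ ($z{\left(R \right)} = -6 + \frac{1}{\frac{1}{16} - 2} = -6 + \frac{1}{- \frac{31}{16}} = -6 - \frac{16}{31} = - \frac{202}{31}$)
$- 907 \left(- z{\left(-16 \right)}\right) = - 907 \left(\left(-1\right) \left(- \frac{202}{31}\right)\right) = \left(-907\right) \frac{202}{31} = - \frac{183214}{31}$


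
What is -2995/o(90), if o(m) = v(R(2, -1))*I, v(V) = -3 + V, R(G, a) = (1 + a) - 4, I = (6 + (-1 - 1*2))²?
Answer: 2995/63 ≈ 47.540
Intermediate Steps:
I = 9 (I = (6 + (-1 - 2))² = (6 - 3)² = 3² = 9)
R(G, a) = -3 + a
o(m) = -63 (o(m) = (-3 + (-3 - 1))*9 = (-3 - 4)*9 = -7*9 = -63)
-2995/o(90) = -2995/(-63) = -2995*(-1/63) = 2995/63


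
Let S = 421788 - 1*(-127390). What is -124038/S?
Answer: -62019/274589 ≈ -0.22586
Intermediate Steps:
S = 549178 (S = 421788 + 127390 = 549178)
-124038/S = -124038/549178 = -124038*1/549178 = -62019/274589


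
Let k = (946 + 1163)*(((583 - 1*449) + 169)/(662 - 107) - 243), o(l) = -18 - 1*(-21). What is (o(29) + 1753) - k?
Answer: 2565458/5 ≈ 5.1309e+5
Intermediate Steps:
o(l) = 3 (o(l) = -18 + 21 = 3)
k = -2556678/5 (k = 2109*(((583 - 449) + 169)/555 - 243) = 2109*((134 + 169)*(1/555) - 243) = 2109*(303*(1/555) - 243) = 2109*(101/185 - 243) = 2109*(-44854/185) = -2556678/5 ≈ -5.1134e+5)
(o(29) + 1753) - k = (3 + 1753) - 1*(-2556678/5) = 1756 + 2556678/5 = 2565458/5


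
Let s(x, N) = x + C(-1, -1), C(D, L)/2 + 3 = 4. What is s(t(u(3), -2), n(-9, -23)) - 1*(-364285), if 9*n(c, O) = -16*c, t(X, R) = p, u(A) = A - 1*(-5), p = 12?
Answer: 364299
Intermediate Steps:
u(A) = 5 + A (u(A) = A + 5 = 5 + A)
t(X, R) = 12
C(D, L) = 2 (C(D, L) = -6 + 2*4 = -6 + 8 = 2)
n(c, O) = -16*c/9 (n(c, O) = (-16*c)/9 = -16*c/9)
s(x, N) = 2 + x (s(x, N) = x + 2 = 2 + x)
s(t(u(3), -2), n(-9, -23)) - 1*(-364285) = (2 + 12) - 1*(-364285) = 14 + 364285 = 364299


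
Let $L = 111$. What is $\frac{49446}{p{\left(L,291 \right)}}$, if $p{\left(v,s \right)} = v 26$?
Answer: $\frac{8241}{481} \approx 17.133$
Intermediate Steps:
$p{\left(v,s \right)} = 26 v$
$\frac{49446}{p{\left(L,291 \right)}} = \frac{49446}{26 \cdot 111} = \frac{49446}{2886} = 49446 \cdot \frac{1}{2886} = \frac{8241}{481}$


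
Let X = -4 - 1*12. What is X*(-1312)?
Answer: 20992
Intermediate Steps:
X = -16 (X = -4 - 12 = -16)
X*(-1312) = -16*(-1312) = 20992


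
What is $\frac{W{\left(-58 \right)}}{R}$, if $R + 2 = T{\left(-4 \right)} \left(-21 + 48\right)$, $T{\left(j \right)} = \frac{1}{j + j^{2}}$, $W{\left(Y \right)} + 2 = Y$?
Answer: $-240$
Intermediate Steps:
$W{\left(Y \right)} = -2 + Y$
$R = \frac{1}{4}$ ($R = -2 + \frac{1}{\left(-4\right) \left(1 - 4\right)} \left(-21 + 48\right) = -2 + - \frac{1}{4 \left(-3\right)} 27 = -2 + \left(- \frac{1}{4}\right) \left(- \frac{1}{3}\right) 27 = -2 + \frac{1}{12} \cdot 27 = -2 + \frac{9}{4} = \frac{1}{4} \approx 0.25$)
$\frac{W{\left(-58 \right)}}{R} = \left(-2 - 58\right) \frac{1}{\frac{1}{4}} = \left(-60\right) 4 = -240$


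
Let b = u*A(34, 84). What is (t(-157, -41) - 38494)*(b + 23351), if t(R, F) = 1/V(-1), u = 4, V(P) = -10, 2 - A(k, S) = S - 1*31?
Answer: -8910229327/10 ≈ -8.9102e+8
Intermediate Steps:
A(k, S) = 33 - S (A(k, S) = 2 - (S - 1*31) = 2 - (S - 31) = 2 - (-31 + S) = 2 + (31 - S) = 33 - S)
t(R, F) = -⅒ (t(R, F) = 1/(-10) = -⅒)
b = -204 (b = 4*(33 - 1*84) = 4*(33 - 84) = 4*(-51) = -204)
(t(-157, -41) - 38494)*(b + 23351) = (-⅒ - 38494)*(-204 + 23351) = -384941/10*23147 = -8910229327/10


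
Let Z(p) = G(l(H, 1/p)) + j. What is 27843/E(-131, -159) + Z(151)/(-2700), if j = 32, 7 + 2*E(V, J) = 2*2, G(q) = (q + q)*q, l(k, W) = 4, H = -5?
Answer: -12529366/675 ≈ -18562.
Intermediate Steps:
G(q) = 2*q**2 (G(q) = (2*q)*q = 2*q**2)
E(V, J) = -3/2 (E(V, J) = -7/2 + (2*2)/2 = -7/2 + (1/2)*4 = -7/2 + 2 = -3/2)
Z(p) = 64 (Z(p) = 2*4**2 + 32 = 2*16 + 32 = 32 + 32 = 64)
27843/E(-131, -159) + Z(151)/(-2700) = 27843/(-3/2) + 64/(-2700) = 27843*(-2/3) + 64*(-1/2700) = -18562 - 16/675 = -12529366/675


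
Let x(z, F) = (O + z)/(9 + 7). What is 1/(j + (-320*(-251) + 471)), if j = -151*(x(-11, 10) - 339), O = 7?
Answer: 4/528071 ≈ 7.5747e-6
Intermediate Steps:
x(z, F) = 7/16 + z/16 (x(z, F) = (7 + z)/(9 + 7) = (7 + z)/16 = (7 + z)*(1/16) = 7/16 + z/16)
j = 204907/4 (j = -151*((7/16 + (1/16)*(-11)) - 339) = -151*((7/16 - 11/16) - 339) = -151*(-¼ - 339) = -151*(-1357/4) = 204907/4 ≈ 51227.)
1/(j + (-320*(-251) + 471)) = 1/(204907/4 + (-320*(-251) + 471)) = 1/(204907/4 + (80320 + 471)) = 1/(204907/4 + 80791) = 1/(528071/4) = 4/528071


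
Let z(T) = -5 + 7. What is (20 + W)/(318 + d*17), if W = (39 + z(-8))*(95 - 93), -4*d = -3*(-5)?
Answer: 136/339 ≈ 0.40118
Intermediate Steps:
d = -15/4 (d = -(-3)*(-5)/4 = -¼*15 = -15/4 ≈ -3.7500)
z(T) = 2
W = 82 (W = (39 + 2)*(95 - 93) = 41*2 = 82)
(20 + W)/(318 + d*17) = (20 + 82)/(318 - 15/4*17) = 102/(318 - 255/4) = 102/(1017/4) = 102*(4/1017) = 136/339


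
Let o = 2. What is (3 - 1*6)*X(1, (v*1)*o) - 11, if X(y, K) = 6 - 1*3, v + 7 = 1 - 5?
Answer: -20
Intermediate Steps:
v = -11 (v = -7 + (1 - 5) = -7 - 4 = -11)
X(y, K) = 3 (X(y, K) = 6 - 3 = 3)
(3 - 1*6)*X(1, (v*1)*o) - 11 = (3 - 1*6)*3 - 11 = (3 - 6)*3 - 11 = -3*3 - 11 = -9 - 11 = -20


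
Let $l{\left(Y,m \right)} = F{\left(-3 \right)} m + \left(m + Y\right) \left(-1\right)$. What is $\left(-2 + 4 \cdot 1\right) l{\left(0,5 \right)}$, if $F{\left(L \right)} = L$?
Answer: $-40$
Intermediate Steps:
$l{\left(Y,m \right)} = - Y - 4 m$ ($l{\left(Y,m \right)} = - 3 m + \left(m + Y\right) \left(-1\right) = - 3 m + \left(Y + m\right) \left(-1\right) = - 3 m - \left(Y + m\right) = - Y - 4 m$)
$\left(-2 + 4 \cdot 1\right) l{\left(0,5 \right)} = \left(-2 + 4 \cdot 1\right) \left(\left(-1\right) 0 - 20\right) = \left(-2 + 4\right) \left(0 - 20\right) = 2 \left(-20\right) = -40$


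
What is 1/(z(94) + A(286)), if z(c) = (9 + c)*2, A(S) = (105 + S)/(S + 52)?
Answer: 338/70019 ≈ 0.0048273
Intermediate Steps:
A(S) = (105 + S)/(52 + S)
z(c) = 18 + 2*c
1/(z(94) + A(286)) = 1/((18 + 2*94) + (105 + 286)/(52 + 286)) = 1/((18 + 188) + 391/338) = 1/(206 + (1/338)*391) = 1/(206 + 391/338) = 1/(70019/338) = 338/70019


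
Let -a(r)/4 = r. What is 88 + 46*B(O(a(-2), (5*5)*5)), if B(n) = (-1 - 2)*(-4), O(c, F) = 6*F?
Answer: 640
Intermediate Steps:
a(r) = -4*r
B(n) = 12 (B(n) = -3*(-4) = 12)
88 + 46*B(O(a(-2), (5*5)*5)) = 88 + 46*12 = 88 + 552 = 640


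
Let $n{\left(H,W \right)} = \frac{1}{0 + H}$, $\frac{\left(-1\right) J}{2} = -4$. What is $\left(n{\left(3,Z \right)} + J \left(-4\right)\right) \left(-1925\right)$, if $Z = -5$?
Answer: $\frac{182875}{3} \approx 60958.0$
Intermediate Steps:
$J = 8$ ($J = \left(-2\right) \left(-4\right) = 8$)
$n{\left(H,W \right)} = \frac{1}{H}$
$\left(n{\left(3,Z \right)} + J \left(-4\right)\right) \left(-1925\right) = \left(\frac{1}{3} + 8 \left(-4\right)\right) \left(-1925\right) = \left(\frac{1}{3} - 32\right) \left(-1925\right) = \left(- \frac{95}{3}\right) \left(-1925\right) = \frac{182875}{3}$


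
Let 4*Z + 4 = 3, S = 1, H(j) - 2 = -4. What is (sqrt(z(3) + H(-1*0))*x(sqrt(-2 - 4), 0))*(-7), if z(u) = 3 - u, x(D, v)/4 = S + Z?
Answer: -21*I*sqrt(2) ≈ -29.698*I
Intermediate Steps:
H(j) = -2 (H(j) = 2 - 4 = -2)
Z = -1/4 (Z = -1 + (1/4)*3 = -1 + 3/4 = -1/4 ≈ -0.25000)
x(D, v) = 3 (x(D, v) = 4*(1 - 1/4) = 4*(3/4) = 3)
(sqrt(z(3) + H(-1*0))*x(sqrt(-2 - 4), 0))*(-7) = (sqrt((3 - 1*3) - 2)*3)*(-7) = (sqrt((3 - 3) - 2)*3)*(-7) = (sqrt(0 - 2)*3)*(-7) = (sqrt(-2)*3)*(-7) = ((I*sqrt(2))*3)*(-7) = (3*I*sqrt(2))*(-7) = -21*I*sqrt(2)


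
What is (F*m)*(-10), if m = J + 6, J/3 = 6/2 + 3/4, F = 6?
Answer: -1035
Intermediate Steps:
J = 45/4 (J = 3*(6/2 + 3/4) = 3*(6*(½) + 3*(¼)) = 3*(3 + ¾) = 3*(15/4) = 45/4 ≈ 11.250)
m = 69/4 (m = 45/4 + 6 = 69/4 ≈ 17.250)
(F*m)*(-10) = (6*(69/4))*(-10) = (207/2)*(-10) = -1035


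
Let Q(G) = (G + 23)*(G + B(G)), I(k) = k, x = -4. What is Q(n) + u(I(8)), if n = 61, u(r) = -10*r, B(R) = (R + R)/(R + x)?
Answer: 99252/19 ≈ 5223.8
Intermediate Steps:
B(R) = 2*R/(-4 + R) (B(R) = (R + R)/(R - 4) = (2*R)/(-4 + R) = 2*R/(-4 + R))
Q(G) = (23 + G)*(G + 2*G/(-4 + G)) (Q(G) = (G + 23)*(G + 2*G/(-4 + G)) = (23 + G)*(G + 2*G/(-4 + G)))
Q(n) + u(I(8)) = 61*(-46 + 61² + 21*61)/(-4 + 61) - 10*8 = 61*(-46 + 3721 + 1281)/57 - 80 = 61*(1/57)*4956 - 80 = 100772/19 - 80 = 99252/19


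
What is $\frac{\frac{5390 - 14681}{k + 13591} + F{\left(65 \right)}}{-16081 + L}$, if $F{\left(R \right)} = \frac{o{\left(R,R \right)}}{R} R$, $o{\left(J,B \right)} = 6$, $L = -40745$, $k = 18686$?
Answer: $- \frac{5587}{55580994} \approx -0.00010052$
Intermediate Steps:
$F{\left(R \right)} = 6$ ($F{\left(R \right)} = \frac{6}{R} R = 6$)
$\frac{\frac{5390 - 14681}{k + 13591} + F{\left(65 \right)}}{-16081 + L} = \frac{\frac{5390 - 14681}{18686 + 13591} + 6}{-16081 - 40745} = \frac{- \frac{9291}{32277} + 6}{-56826} = \left(\left(-9291\right) \frac{1}{32277} + 6\right) \left(- \frac{1}{56826}\right) = \left(- \frac{3097}{10759} + 6\right) \left(- \frac{1}{56826}\right) = \frac{61457}{10759} \left(- \frac{1}{56826}\right) = - \frac{5587}{55580994}$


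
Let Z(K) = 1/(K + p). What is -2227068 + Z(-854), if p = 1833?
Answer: -2180299571/979 ≈ -2.2271e+6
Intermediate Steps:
Z(K) = 1/(1833 + K) (Z(K) = 1/(K + 1833) = 1/(1833 + K))
-2227068 + Z(-854) = -2227068 + 1/(1833 - 854) = -2227068 + 1/979 = -2180299571/979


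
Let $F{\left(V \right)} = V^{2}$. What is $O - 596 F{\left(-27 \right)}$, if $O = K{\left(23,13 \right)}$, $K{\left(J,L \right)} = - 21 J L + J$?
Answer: $-440740$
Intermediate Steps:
$K{\left(J,L \right)} = J - 21 J L$ ($K{\left(J,L \right)} = - 21 J L + J = J - 21 J L$)
$O = -6256$ ($O = 23 \left(1 - 273\right) = 23 \left(-272\right) = -6256$)
$O - 596 F{\left(-27 \right)} = -6256 - 596 \left(-27\right)^{2} = -6256 - 434484 = -440740$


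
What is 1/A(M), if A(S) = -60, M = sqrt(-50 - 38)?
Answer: -1/60 ≈ -0.016667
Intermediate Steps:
M = 2*I*sqrt(22) (M = sqrt(-88) = 2*I*sqrt(22) ≈ 9.3808*I)
1/A(M) = 1/(-60) = -1/60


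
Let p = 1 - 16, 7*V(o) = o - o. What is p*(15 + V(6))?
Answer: -225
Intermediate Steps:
V(o) = 0 (V(o) = (o - o)/7 = (⅐)*0 = 0)
p = -15
p*(15 + V(6)) = -15*(15 + 0) = -15*15 = -225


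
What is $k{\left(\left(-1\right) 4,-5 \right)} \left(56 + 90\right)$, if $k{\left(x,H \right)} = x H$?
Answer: $2920$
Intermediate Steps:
$k{\left(x,H \right)} = H x$
$k{\left(\left(-1\right) 4,-5 \right)} \left(56 + 90\right) = - 5 \left(\left(-1\right) 4\right) \left(56 + 90\right) = \left(-5\right) \left(-4\right) 146 = 20 \cdot 146 = 2920$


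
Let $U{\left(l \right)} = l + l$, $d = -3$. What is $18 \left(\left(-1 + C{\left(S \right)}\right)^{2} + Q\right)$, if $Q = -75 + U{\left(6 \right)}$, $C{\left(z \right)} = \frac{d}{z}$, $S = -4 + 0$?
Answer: $- \frac{9063}{8} \approx -1132.9$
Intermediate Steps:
$S = -4$
$U{\left(l \right)} = 2 l$
$C{\left(z \right)} = - \frac{3}{z}$
$Q = -63$ ($Q = -75 + 2 \cdot 6 = -75 + 12 = -63$)
$18 \left(\left(-1 + C{\left(S \right)}\right)^{2} + Q\right) = 18 \left(\left(-1 - \frac{3}{-4}\right)^{2} - 63\right) = 18 \left(\left(-1 - - \frac{3}{4}\right)^{2} - 63\right) = 18 \left(\left(-1 + \frac{3}{4}\right)^{2} - 63\right) = 18 \left(\left(- \frac{1}{4}\right)^{2} - 63\right) = 18 \left(\frac{1}{16} - 63\right) = 18 \left(- \frac{1007}{16}\right) = - \frac{9063}{8}$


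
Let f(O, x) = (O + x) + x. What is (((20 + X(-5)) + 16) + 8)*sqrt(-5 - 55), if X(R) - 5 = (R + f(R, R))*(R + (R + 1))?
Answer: 458*I*sqrt(15) ≈ 1773.8*I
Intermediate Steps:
f(O, x) = O + 2*x
X(R) = 5 + 4*R*(1 + 2*R) (X(R) = 5 + (R + (R + 2*R))*(R + (R + 1)) = 5 + (R + 3*R)*(R + (1 + R)) = 5 + (4*R)*(1 + 2*R) = 5 + 4*R*(1 + 2*R))
(((20 + X(-5)) + 16) + 8)*sqrt(-5 - 55) = (((20 + (5 + 4*(-5) + 8*(-5)**2)) + 16) + 8)*sqrt(-5 - 55) = (((20 + (5 - 20 + 8*25)) + 16) + 8)*sqrt(-60) = (((20 + (5 - 20 + 200)) + 16) + 8)*(2*I*sqrt(15)) = (((20 + 185) + 16) + 8)*(2*I*sqrt(15)) = ((205 + 16) + 8)*(2*I*sqrt(15)) = (221 + 8)*(2*I*sqrt(15)) = 229*(2*I*sqrt(15)) = 458*I*sqrt(15)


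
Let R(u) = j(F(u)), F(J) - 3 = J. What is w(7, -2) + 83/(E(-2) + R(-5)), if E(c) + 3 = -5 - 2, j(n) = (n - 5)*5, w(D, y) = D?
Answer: 232/45 ≈ 5.1556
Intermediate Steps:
F(J) = 3 + J
j(n) = -25 + 5*n (j(n) = (-5 + n)*5 = -25 + 5*n)
E(c) = -10 (E(c) = -3 + (-5 - 2) = -3 - 7 = -10)
R(u) = -10 + 5*u (R(u) = -25 + 5*(3 + u) = -25 + (15 + 5*u) = -10 + 5*u)
w(7, -2) + 83/(E(-2) + R(-5)) = 7 + 83/(-10 + (-10 + 5*(-5))) = 7 + 83/(-10 + (-10 - 25)) = 7 + 83/(-10 - 35) = 7 + 83/(-45) = 7 - 1/45*83 = 7 - 83/45 = 232/45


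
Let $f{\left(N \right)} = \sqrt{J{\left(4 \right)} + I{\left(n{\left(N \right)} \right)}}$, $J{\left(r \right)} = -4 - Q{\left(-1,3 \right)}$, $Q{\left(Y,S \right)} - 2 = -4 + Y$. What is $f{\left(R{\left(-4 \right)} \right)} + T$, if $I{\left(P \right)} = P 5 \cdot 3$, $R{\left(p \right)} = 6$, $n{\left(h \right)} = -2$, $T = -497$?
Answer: $-497 + i \sqrt{31} \approx -497.0 + 5.5678 i$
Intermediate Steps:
$Q{\left(Y,S \right)} = -2 + Y$ ($Q{\left(Y,S \right)} = 2 + \left(-4 + Y\right) = -2 + Y$)
$J{\left(r \right)} = -1$ ($J{\left(r \right)} = -4 - \left(-2 - 1\right) = -4 - -3 = -4 + 3 = -1$)
$I{\left(P \right)} = 15 P$ ($I{\left(P \right)} = 5 P 3 = 15 P$)
$f{\left(N \right)} = i \sqrt{31}$ ($f{\left(N \right)} = \sqrt{-1 + 15 \left(-2\right)} = \sqrt{-1 - 30} = \sqrt{-31} = i \sqrt{31}$)
$f{\left(R{\left(-4 \right)} \right)} + T = i \sqrt{31} - 497 = -497 + i \sqrt{31}$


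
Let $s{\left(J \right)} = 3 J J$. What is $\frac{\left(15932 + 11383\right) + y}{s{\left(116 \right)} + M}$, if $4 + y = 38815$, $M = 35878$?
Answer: $\frac{33063}{38123} \approx 0.86727$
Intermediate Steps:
$s{\left(J \right)} = 3 J^{2}$
$y = 38811$ ($y = -4 + 38815 = 38811$)
$\frac{\left(15932 + 11383\right) + y}{s{\left(116 \right)} + M} = \frac{\left(15932 + 11383\right) + 38811}{3 \cdot 116^{2} + 35878} = \frac{27315 + 38811}{3 \cdot 13456 + 35878} = \frac{66126}{40368 + 35878} = \frac{66126}{76246} = 66126 \cdot \frac{1}{76246} = \frac{33063}{38123}$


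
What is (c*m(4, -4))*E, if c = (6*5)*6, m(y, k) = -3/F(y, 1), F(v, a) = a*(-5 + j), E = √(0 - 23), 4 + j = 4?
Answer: 108*I*√23 ≈ 517.95*I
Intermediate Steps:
j = 0 (j = -4 + 4 = 0)
E = I*√23 (E = √(-23) = I*√23 ≈ 4.7958*I)
F(v, a) = -5*a (F(v, a) = a*(-5 + 0) = a*(-5) = -5*a)
m(y, k) = ⅗ (m(y, k) = -3/((-5*1)) = -3/(-5) = -3*(-⅕) = ⅗)
c = 180 (c = 30*6 = 180)
(c*m(4, -4))*E = (180*(⅗))*(I*√23) = 108*(I*√23) = 108*I*√23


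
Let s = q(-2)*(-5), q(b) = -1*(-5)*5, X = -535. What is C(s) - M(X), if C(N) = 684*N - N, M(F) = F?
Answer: -84840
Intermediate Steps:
q(b) = 25 (q(b) = 5*5 = 25)
s = -125 (s = 25*(-5) = -125)
C(N) = 683*N
C(s) - M(X) = 683*(-125) - 1*(-535) = -85375 + 535 = -84840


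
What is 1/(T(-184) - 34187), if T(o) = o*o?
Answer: -1/331 ≈ -0.0030211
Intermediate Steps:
T(o) = o²
1/(T(-184) - 34187) = 1/((-184)² - 34187) = 1/(33856 - 34187) = 1/(-331) = -1/331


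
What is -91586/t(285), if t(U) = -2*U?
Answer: 45793/285 ≈ 160.68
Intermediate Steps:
-91586/t(285) = -91586/((-2*285)) = -91586/(-570) = -91586*(-1/570) = 45793/285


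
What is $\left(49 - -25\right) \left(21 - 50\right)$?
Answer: $-2146$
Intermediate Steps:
$\left(49 - -25\right) \left(21 - 50\right) = \left(49 + 25\right) \left(-29\right) = 74 \left(-29\right) = -2146$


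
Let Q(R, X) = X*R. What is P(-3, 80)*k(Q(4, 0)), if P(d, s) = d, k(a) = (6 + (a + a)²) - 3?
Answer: -9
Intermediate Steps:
Q(R, X) = R*X
k(a) = 3 + 4*a² (k(a) = (6 + (2*a)²) - 3 = (6 + 4*a²) - 3 = 3 + 4*a²)
P(-3, 80)*k(Q(4, 0)) = -3*(3 + 4*(4*0)²) = -3*(3 + 4*0²) = -3*(3 + 4*0) = -3*(3 + 0) = -3*3 = -9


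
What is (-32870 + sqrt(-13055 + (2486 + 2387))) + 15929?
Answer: -16941 + I*sqrt(8182) ≈ -16941.0 + 90.454*I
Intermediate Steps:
(-32870 + sqrt(-13055 + (2486 + 2387))) + 15929 = (-32870 + sqrt(-13055 + 4873)) + 15929 = (-32870 + sqrt(-8182)) + 15929 = (-32870 + I*sqrt(8182)) + 15929 = -16941 + I*sqrt(8182)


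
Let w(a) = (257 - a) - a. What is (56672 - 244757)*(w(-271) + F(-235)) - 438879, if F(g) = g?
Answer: -106518819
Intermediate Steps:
w(a) = 257 - 2*a
(56672 - 244757)*(w(-271) + F(-235)) - 438879 = (56672 - 244757)*((257 - 2*(-271)) - 235) - 438879 = -188085*((257 + 542) - 235) - 438879 = -188085*(799 - 235) - 438879 = -188085*564 - 438879 = -106079940 - 438879 = -106518819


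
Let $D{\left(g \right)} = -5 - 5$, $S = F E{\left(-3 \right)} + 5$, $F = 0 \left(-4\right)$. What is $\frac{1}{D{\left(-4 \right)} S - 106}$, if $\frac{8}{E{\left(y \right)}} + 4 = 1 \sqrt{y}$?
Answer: $- \frac{1}{156} \approx -0.0064103$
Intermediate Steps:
$E{\left(y \right)} = \frac{8}{-4 + \sqrt{y}}$ ($E{\left(y \right)} = \frac{8}{-4 + 1 \sqrt{y}} = \frac{8}{-4 + \sqrt{y}}$)
$F = 0$
$S = 5$ ($S = 0 \frac{8}{-4 + \sqrt{-3}} + 5 = 0 \frac{8}{-4 + i \sqrt{3}} + 5 = 0 + 5 = 5$)
$D{\left(g \right)} = -10$ ($D{\left(g \right)} = -5 - 5 = -10$)
$\frac{1}{D{\left(-4 \right)} S - 106} = \frac{1}{\left(-10\right) 5 - 106} = \frac{1}{-50 - 106} = \frac{1}{-156} = - \frac{1}{156}$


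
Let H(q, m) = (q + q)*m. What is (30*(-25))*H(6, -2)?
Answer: 18000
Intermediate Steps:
H(q, m) = 2*m*q (H(q, m) = (2*q)*m = 2*m*q)
(30*(-25))*H(6, -2) = (30*(-25))*(2*(-2)*6) = -750*(-24) = 18000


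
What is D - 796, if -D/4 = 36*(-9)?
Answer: 500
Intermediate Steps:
D = 1296 (D = -144*(-9) = -4*(-324) = 1296)
D - 796 = 1296 - 796 = 500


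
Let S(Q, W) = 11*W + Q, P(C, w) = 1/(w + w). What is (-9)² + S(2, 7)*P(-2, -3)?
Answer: 407/6 ≈ 67.833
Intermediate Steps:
P(C, w) = 1/(2*w)
S(Q, W) = Q + 11*W
(-9)² + S(2, 7)*P(-2, -3) = (-9)² + (2 + 11*7)*((½)/(-3)) = 81 + (2 + 77)*((½)*(-⅓)) = 81 + 79*(-⅙) = 81 - 79/6 = 407/6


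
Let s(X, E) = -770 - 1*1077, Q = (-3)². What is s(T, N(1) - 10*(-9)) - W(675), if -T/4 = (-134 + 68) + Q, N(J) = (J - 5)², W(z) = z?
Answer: -2522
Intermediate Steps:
Q = 9
N(J) = (-5 + J)²
T = 228 (T = -4*((-134 + 68) + 9) = -4*(-66 + 9) = -4*(-57) = 228)
s(X, E) = -1847 (s(X, E) = -770 - 1077 = -1847)
s(T, N(1) - 10*(-9)) - W(675) = -1847 - 1*675 = -1847 - 675 = -2522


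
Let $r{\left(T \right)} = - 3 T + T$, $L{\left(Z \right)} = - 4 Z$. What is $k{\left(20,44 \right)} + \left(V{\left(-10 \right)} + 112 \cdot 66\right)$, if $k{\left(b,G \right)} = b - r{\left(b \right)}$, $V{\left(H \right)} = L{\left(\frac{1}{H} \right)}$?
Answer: $\frac{37262}{5} \approx 7452.4$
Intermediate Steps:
$r{\left(T \right)} = - 2 T$
$V{\left(H \right)} = - \frac{4}{H}$
$k{\left(b,G \right)} = 3 b$ ($k{\left(b,G \right)} = b - - 2 b = b + 2 b = 3 b$)
$k{\left(20,44 \right)} + \left(V{\left(-10 \right)} + 112 \cdot 66\right) = 3 \cdot 20 + \left(- \frac{4}{-10} + 112 \cdot 66\right) = 60 + \left(\left(-4\right) \left(- \frac{1}{10}\right) + 7392\right) = 60 + \left(\frac{2}{5} + 7392\right) = 60 + \frac{36962}{5} = \frac{37262}{5}$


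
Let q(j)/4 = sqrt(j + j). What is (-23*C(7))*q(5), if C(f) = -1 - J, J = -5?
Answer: -368*sqrt(10) ≈ -1163.7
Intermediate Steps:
q(j) = 4*sqrt(2)*sqrt(j) (q(j) = 4*sqrt(j + j) = 4*sqrt(2*j) = 4*(sqrt(2)*sqrt(j)) = 4*sqrt(2)*sqrt(j))
C(f) = 4 (C(f) = -1 - 1*(-5) = -1 + 5 = 4)
(-23*C(7))*q(5) = (-23*4)*(4*sqrt(2)*sqrt(5)) = -368*sqrt(10)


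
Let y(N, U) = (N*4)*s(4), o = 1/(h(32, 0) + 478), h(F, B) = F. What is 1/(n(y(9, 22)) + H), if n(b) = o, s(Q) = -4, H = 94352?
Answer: 510/48119521 ≈ 1.0599e-5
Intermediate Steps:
o = 1/510 (o = 1/(32 + 478) = 1/510 ≈ 0.0019608)
y(N, U) = -16*N (y(N, U) = (N*4)*(-4) = (4*N)*(-4) = -16*N)
n(b) = 1/510
1/(n(y(9, 22)) + H) = 1/(1/510 + 94352) = 1/(48119521/510) = 510/48119521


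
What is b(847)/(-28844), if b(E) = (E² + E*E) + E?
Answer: -1435665/28844 ≈ -49.773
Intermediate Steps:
b(E) = E + 2*E² (b(E) = (E² + E²) + E = 2*E² + E = E + 2*E²)
b(847)/(-28844) = (847*(1 + 2*847))/(-28844) = (847*(1 + 1694))*(-1/28844) = (847*1695)*(-1/28844) = 1435665*(-1/28844) = -1435665/28844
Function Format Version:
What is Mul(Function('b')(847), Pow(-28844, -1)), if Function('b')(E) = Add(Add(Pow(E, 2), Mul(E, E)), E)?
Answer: Rational(-1435665, 28844) ≈ -49.773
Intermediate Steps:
Function('b')(E) = Add(E, Mul(2, Pow(E, 2))) (Function('b')(E) = Add(Add(Pow(E, 2), Pow(E, 2)), E) = Add(Mul(2, Pow(E, 2)), E) = Add(E, Mul(2, Pow(E, 2))))
Mul(Function('b')(847), Pow(-28844, -1)) = Mul(Mul(847, Add(1, Mul(2, 847))), Pow(-28844, -1)) = Mul(Mul(847, Add(1, 1694)), Rational(-1, 28844)) = Mul(Mul(847, 1695), Rational(-1, 28844)) = Mul(1435665, Rational(-1, 28844)) = Rational(-1435665, 28844)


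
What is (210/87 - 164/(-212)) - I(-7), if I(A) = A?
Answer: 15658/1537 ≈ 10.187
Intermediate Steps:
(210/87 - 164/(-212)) - I(-7) = (210/87 - 164/(-212)) - 1*(-7) = (210*(1/87) - 164*(-1/212)) + 7 = (70/29 + 41/53) + 7 = 4899/1537 + 7 = 15658/1537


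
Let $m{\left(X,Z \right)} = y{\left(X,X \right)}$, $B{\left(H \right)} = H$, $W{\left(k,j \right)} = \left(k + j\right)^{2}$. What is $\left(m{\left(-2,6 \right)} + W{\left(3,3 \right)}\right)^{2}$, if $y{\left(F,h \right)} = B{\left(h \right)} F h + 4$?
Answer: $1024$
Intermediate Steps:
$W{\left(k,j \right)} = \left(j + k\right)^{2}$
$y{\left(F,h \right)} = 4 + F h^{2}$ ($y{\left(F,h \right)} = h F h + 4 = F h h + 4 = F h^{2} + 4 = 4 + F h^{2}$)
$m{\left(X,Z \right)} = 4 + X^{3}$ ($m{\left(X,Z \right)} = 4 + X X^{2} = 4 + X^{3}$)
$\left(m{\left(-2,6 \right)} + W{\left(3,3 \right)}\right)^{2} = \left(\left(4 + \left(-2\right)^{3}\right) + \left(3 + 3\right)^{2}\right)^{2} = \left(\left(4 - 8\right) + 6^{2}\right)^{2} = \left(-4 + 36\right)^{2} = 32^{2} = 1024$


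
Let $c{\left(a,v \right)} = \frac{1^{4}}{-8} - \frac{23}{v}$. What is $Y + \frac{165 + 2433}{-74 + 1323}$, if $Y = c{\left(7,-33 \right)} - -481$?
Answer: $\frac{159477487}{329736} \approx 483.65$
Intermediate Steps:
$c{\left(a,v \right)} = - \frac{1}{8} - \frac{23}{v}$ ($c{\left(a,v \right)} = 1 \left(- \frac{1}{8}\right) - \frac{23}{v} = - \frac{1}{8} - \frac{23}{v}$)
$Y = \frac{127135}{264}$ ($Y = \frac{-184 - -33}{8 \left(-33\right)} - -481 = \frac{1}{8} \left(- \frac{1}{33}\right) \left(-184 + 33\right) + 481 = \frac{1}{8} \left(- \frac{1}{33}\right) \left(-151\right) + 481 = \frac{151}{264} + 481 = \frac{127135}{264} \approx 481.57$)
$Y + \frac{165 + 2433}{-74 + 1323} = \frac{127135}{264} + \frac{165 + 2433}{-74 + 1323} = \frac{127135}{264} + \frac{2598}{1249} = \frac{159477487}{329736}$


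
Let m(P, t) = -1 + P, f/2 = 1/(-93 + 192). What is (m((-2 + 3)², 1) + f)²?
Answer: 4/9801 ≈ 0.00040812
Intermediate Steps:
f = 2/99 (f = 2/(-93 + 192) = 2/99 ≈ 0.020202)
(m((-2 + 3)², 1) + f)² = ((-1 + (-2 + 3)²) + 2/99)² = ((-1 + 1²) + 2/99)² = ((-1 + 1) + 2/99)² = (0 + 2/99)² = (2/99)² = 4/9801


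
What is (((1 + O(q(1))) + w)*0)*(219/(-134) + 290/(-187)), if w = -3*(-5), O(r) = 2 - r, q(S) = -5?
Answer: 0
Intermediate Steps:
w = 15
(((1 + O(q(1))) + w)*0)*(219/(-134) + 290/(-187)) = (((1 + (2 - 1*(-5))) + 15)*0)*(219/(-134) + 290/(-187)) = (((1 + (2 + 5)) + 15)*0)*(219*(-1/134) + 290*(-1/187)) = (((1 + 7) + 15)*0)*(-219/134 - 290/187) = ((8 + 15)*0)*(-79813/25058) = (23*0)*(-79813/25058) = 0*(-79813/25058) = 0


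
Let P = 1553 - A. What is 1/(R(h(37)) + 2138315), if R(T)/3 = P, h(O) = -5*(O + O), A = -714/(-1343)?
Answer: 79/169294820 ≈ 4.6664e-7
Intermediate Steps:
A = 42/79 (A = -714*(-1/1343) = 42/79 ≈ 0.53165)
h(O) = -10*O
P = 122645/79 (P = 1553 - 1*42/79 = 1553 - 42/79 = 122645/79 ≈ 1552.5)
R(T) = 367935/79 (R(T) = 3*(122645/79) = 367935/79)
1/(R(h(37)) + 2138315) = 1/(367935/79 + 2138315) = 1/(169294820/79) = 79/169294820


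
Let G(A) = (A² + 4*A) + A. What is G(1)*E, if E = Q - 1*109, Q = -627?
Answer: -4416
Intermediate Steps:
E = -736 (E = -627 - 1*109 = -627 - 109 = -736)
G(A) = A² + 5*A
G(1)*E = (1*(5 + 1))*(-736) = (1*6)*(-736) = 6*(-736) = -4416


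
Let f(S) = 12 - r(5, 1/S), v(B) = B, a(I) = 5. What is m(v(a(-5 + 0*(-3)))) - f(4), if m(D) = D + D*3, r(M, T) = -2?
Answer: 6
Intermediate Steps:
m(D) = 4*D (m(D) = D + 3*D = 4*D)
f(S) = 14 (f(S) = 12 - 1*(-2) = 12 + 2 = 14)
m(v(a(-5 + 0*(-3)))) - f(4) = 4*5 - 1*14 = 20 - 14 = 6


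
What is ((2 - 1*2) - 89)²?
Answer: 7921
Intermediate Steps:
((2 - 1*2) - 89)² = ((2 - 2) - 89)² = (0 - 89)² = (-89)² = 7921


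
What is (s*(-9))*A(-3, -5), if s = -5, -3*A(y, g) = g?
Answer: 75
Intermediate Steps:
A(y, g) = -g/3
(s*(-9))*A(-3, -5) = (-5*(-9))*(-⅓*(-5)) = 45*(5/3) = 75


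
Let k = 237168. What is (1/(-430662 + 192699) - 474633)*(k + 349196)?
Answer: -66226936265579120/237963 ≈ -2.7831e+11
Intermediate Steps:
(1/(-430662 + 192699) - 474633)*(k + 349196) = (1/(-430662 + 192699) - 474633)*(237168 + 349196) = (1/(-237963) - 474633)*586364 = (-1/237963 - 474633)*586364 = -112945092580/237963*586364 = -66226936265579120/237963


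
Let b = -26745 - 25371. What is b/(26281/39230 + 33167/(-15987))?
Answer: 32685592241160/880987063 ≈ 37101.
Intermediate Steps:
b = -52116
b/(26281/39230 + 33167/(-15987)) = -52116/(26281/39230 + 33167/(-15987)) = -52116/(26281*(1/39230) + 33167*(-1/15987)) = -52116/(26281/39230 - 33167/15987) = -52116/(-880987063/627170010) = -52116*(-627170010/880987063) = 32685592241160/880987063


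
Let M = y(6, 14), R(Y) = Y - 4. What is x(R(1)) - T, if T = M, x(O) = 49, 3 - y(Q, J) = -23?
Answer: 23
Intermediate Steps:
y(Q, J) = 26 (y(Q, J) = 3 - 1*(-23) = 3 + 23 = 26)
R(Y) = -4 + Y
M = 26
T = 26
x(R(1)) - T = 49 - 1*26 = 49 - 26 = 23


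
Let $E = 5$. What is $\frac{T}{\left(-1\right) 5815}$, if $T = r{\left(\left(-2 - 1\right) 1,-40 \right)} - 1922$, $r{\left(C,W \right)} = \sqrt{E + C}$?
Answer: $\frac{1922}{5815} - \frac{\sqrt{2}}{5815} \approx 0.33028$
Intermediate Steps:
$r{\left(C,W \right)} = \sqrt{5 + C}$
$T = -1922 + \sqrt{2}$ ($T = \sqrt{5 + \left(-2 - 1\right) 1} - 1922 = \sqrt{5 - 3} - 1922 = \sqrt{2} - 1922 = -1922 + \sqrt{2} \approx -1920.6$)
$\frac{T}{\left(-1\right) 5815} = \frac{-1922 + \sqrt{2}}{\left(-1\right) 5815} = \frac{-1922 + \sqrt{2}}{-5815} = \left(-1922 + \sqrt{2}\right) \left(- \frac{1}{5815}\right) = \frac{1922}{5815} - \frac{\sqrt{2}}{5815}$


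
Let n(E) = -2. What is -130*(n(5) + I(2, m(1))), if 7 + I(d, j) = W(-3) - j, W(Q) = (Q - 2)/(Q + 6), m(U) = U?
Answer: 4550/3 ≈ 1516.7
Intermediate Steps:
W(Q) = (-2 + Q)/(6 + Q)
I(d, j) = -26/3 - j (I(d, j) = -7 + ((-2 - 3)/(6 - 3) - j) = -7 + (-5/3 - j) = -26/3 - j)
-130*(n(5) + I(2, m(1))) = -130*(-2 + (-26/3 - 1*1)) = -130*(-2 + (-26/3 - 1)) = -130*(-2 - 29/3) = -130*(-35/3) = 4550/3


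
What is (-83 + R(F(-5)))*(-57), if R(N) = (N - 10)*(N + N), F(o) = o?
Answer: -3819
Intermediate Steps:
R(N) = 2*N*(-10 + N) (R(N) = (-10 + N)*(2*N) = 2*N*(-10 + N))
(-83 + R(F(-5)))*(-57) = (-83 + 2*(-5)*(-10 - 5))*(-57) = (-83 + 2*(-5)*(-15))*(-57) = (-83 + 150)*(-57) = 67*(-57) = -3819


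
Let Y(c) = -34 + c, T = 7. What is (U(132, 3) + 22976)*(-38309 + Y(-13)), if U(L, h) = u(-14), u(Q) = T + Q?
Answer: -880998964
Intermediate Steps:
u(Q) = 7 + Q
U(L, h) = -7 (U(L, h) = 7 - 14 = -7)
(U(132, 3) + 22976)*(-38309 + Y(-13)) = (-7 + 22976)*(-38309 + (-34 - 13)) = 22969*(-38309 - 47) = 22969*(-38356) = -880998964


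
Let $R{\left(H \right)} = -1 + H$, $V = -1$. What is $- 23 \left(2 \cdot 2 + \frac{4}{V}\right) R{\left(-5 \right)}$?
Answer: $0$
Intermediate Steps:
$- 23 \left(2 \cdot 2 + \frac{4}{V}\right) R{\left(-5 \right)} = - 23 \left(2 \cdot 2 + \frac{4}{-1}\right) \left(-1 - 5\right) = - 23 \left(4 + 4 \left(-1\right)\right) \left(-6\right) = - 23 \left(4 - 4\right) \left(-6\right) = \left(-23\right) 0 \left(-6\right) = 0 \left(-6\right) = 0$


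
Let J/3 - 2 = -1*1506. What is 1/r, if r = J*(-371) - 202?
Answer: 1/1673750 ≈ 5.9746e-7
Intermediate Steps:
J = -4512 (J = 6 + 3*(-1*1506) = 6 + 3*(-1506) = 6 - 4518 = -4512)
r = 1673750 (r = -4512*(-371) - 202 = 1673952 - 202 = 1673750)
1/r = 1/1673750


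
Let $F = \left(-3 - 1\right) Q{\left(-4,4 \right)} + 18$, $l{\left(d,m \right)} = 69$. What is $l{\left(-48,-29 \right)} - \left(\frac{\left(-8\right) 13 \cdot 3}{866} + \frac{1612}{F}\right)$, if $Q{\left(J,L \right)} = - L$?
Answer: $\frac{161563}{7361} \approx 21.949$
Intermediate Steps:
$F = 34$ ($F = \left(-3 - 1\right) \left(\left(-1\right) 4\right) + 18 = \left(-4\right) \left(-4\right) + 18 = 16 + 18 = 34$)
$l{\left(-48,-29 \right)} - \left(\frac{\left(-8\right) 13 \cdot 3}{866} + \frac{1612}{F}\right) = 69 - \left(\frac{\left(-8\right) 13 \cdot 3}{866} + \frac{1612}{34}\right) = 69 - \left(\left(-104\right) 3 \cdot \frac{1}{866} + 1612 \cdot \frac{1}{34}\right) = 69 - \left(\left(-312\right) \frac{1}{866} + \frac{806}{17}\right) = 69 - \left(- \frac{156}{433} + \frac{806}{17}\right) = 69 - \frac{346346}{7361} = \frac{161563}{7361}$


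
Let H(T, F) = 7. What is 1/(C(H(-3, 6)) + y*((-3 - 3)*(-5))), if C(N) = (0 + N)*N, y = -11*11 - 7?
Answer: -1/3791 ≈ -0.00026378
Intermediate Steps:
y = -128 (y = -121 - 7 = -128)
C(N) = N² (C(N) = N*N = N²)
1/(C(H(-3, 6)) + y*((-3 - 3)*(-5))) = 1/(7² - 128*(-3 - 3)*(-5)) = 1/(49 - (-768)*(-5)) = 1/(49 - 128*30) = 1/(49 - 3840) = 1/(-3791) = -1/3791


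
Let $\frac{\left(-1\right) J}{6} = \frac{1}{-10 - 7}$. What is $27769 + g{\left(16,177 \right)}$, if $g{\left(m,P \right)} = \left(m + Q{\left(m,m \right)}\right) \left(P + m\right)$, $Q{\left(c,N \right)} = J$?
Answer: $\frac{525727}{17} \approx 30925.0$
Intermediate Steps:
$J = \frac{6}{17}$ ($J = - \frac{6}{-10 - 7} = - \frac{6}{-17} = \left(-6\right) \left(- \frac{1}{17}\right) = \frac{6}{17} \approx 0.35294$)
$Q{\left(c,N \right)} = \frac{6}{17}$
$g{\left(m,P \right)} = \left(\frac{6}{17} + m\right) \left(P + m\right)$ ($g{\left(m,P \right)} = \left(m + \frac{6}{17}\right) \left(P + m\right) = \left(\frac{6}{17} + m\right) \left(P + m\right)$)
$27769 + g{\left(16,177 \right)} = 27769 + \left(16^{2} + \frac{6}{17} \cdot 177 + \frac{6}{17} \cdot 16 + 177 \cdot 16\right) = 27769 + \left(256 + \frac{1062}{17} + \frac{96}{17} + 2832\right) = 27769 + \frac{53654}{17} = \frac{525727}{17}$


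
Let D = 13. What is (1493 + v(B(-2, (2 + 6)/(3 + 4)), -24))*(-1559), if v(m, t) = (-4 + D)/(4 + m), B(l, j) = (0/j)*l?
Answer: -9324379/4 ≈ -2.3311e+6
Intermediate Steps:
B(l, j) = 0 (B(l, j) = 0*l = 0)
v(m, t) = 9/(4 + m) (v(m, t) = (-4 + 13)/(4 + m) = 9/(4 + m))
(1493 + v(B(-2, (2 + 6)/(3 + 4)), -24))*(-1559) = (1493 + 9/(4 + 0))*(-1559) = (1493 + 9/4)*(-1559) = (5981/4)*(-1559) = -9324379/4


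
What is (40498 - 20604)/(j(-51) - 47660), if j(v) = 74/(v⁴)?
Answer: -67293454347/161214739793 ≈ -0.41742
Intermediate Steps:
j(v) = 74/v⁴
(40498 - 20604)/(j(-51) - 47660) = (40498 - 20604)/(74/(-51)⁴ - 47660) = 19894/(74*(1/6765201) - 47660) = 19894/(74/6765201 - 47660) = 19894/(-322429479586/6765201) = 19894*(-6765201/322429479586) = -67293454347/161214739793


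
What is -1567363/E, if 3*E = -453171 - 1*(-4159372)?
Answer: -4702089/3706201 ≈ -1.2687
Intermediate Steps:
E = 3706201/3 (E = (-453171 - 1*(-4159372))/3 = (-453171 + 4159372)/3 = (⅓)*3706201 = 3706201/3 ≈ 1.2354e+6)
-1567363/E = -1567363/3706201/3 = -1567363*3/3706201 = -4702089/3706201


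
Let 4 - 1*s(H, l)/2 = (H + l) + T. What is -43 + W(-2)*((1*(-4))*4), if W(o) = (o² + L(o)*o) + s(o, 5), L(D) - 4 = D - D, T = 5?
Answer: 149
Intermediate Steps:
s(H, l) = -2 - 2*H - 2*l (s(H, l) = 8 - 2*((H + l) + 5) = 8 - 2*(5 + H + l) = 8 + (-10 - 2*H - 2*l) = -2 - 2*H - 2*l)
L(D) = 4 (L(D) = 4 + (D - D) = 4 + 0 = 4)
W(o) = -12 + o² + 2*o (W(o) = (o² + 4*o) + (-2 - 2*o - 2*5) = (o² + 4*o) + (-2 - 2*o - 10) = (o² + 4*o) + (-12 - 2*o) = -12 + o² + 2*o)
-43 + W(-2)*((1*(-4))*4) = -43 + (-12 + (-2)² + 2*(-2))*((1*(-4))*4) = -43 + (-12 + 4 - 4)*(-4*4) = -43 - 12*(-16) = -43 + 192 = 149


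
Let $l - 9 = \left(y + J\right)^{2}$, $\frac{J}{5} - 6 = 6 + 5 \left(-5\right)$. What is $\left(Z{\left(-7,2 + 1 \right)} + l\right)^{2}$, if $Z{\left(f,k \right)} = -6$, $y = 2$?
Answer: $15776784$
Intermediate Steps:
$J = -65$ ($J = 30 + 5 \left(6 + 5 \left(-5\right)\right) = 30 + 5 \left(6 - 25\right) = 30 + 5 \left(-19\right) = 30 - 95 = -65$)
$l = 3978$ ($l = 9 + \left(2 - 65\right)^{2} = 9 + \left(-63\right)^{2} = 9 + 3969 = 3978$)
$\left(Z{\left(-7,2 + 1 \right)} + l\right)^{2} = \left(-6 + 3978\right)^{2} = 3972^{2} = 15776784$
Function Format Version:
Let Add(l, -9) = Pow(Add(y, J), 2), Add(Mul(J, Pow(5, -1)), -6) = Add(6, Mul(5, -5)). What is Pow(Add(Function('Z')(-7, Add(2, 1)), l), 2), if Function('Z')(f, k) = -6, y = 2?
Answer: 15776784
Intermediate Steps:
J = -65 (J = Add(30, Mul(5, Add(6, Mul(5, -5)))) = Add(30, Mul(5, Add(6, -25))) = Add(30, Mul(5, -19)) = Add(30, -95) = -65)
l = 3978 (l = Add(9, Pow(Add(2, -65), 2)) = Add(9, Pow(-63, 2)) = Add(9, 3969) = 3978)
Pow(Add(Function('Z')(-7, Add(2, 1)), l), 2) = Pow(Add(-6, 3978), 2) = Pow(3972, 2) = 15776784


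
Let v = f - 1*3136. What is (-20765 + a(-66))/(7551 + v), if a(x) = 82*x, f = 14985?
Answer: -26177/19400 ≈ -1.3493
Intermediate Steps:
v = 11849 (v = 14985 - 1*3136 = 14985 - 3136 = 11849)
(-20765 + a(-66))/(7551 + v) = (-20765 + 82*(-66))/(7551 + 11849) = (-20765 - 5412)/19400 = -26177*1/19400 = -26177/19400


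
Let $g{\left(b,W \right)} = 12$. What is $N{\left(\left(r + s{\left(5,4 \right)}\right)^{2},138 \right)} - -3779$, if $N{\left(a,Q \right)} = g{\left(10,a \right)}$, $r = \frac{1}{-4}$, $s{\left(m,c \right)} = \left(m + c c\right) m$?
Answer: $3791$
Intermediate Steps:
$s{\left(m,c \right)} = m \left(m + c^{2}\right)$ ($s{\left(m,c \right)} = \left(m + c^{2}\right) m = m \left(m + c^{2}\right)$)
$r = - \frac{1}{4} \approx -0.25$
$N{\left(a,Q \right)} = 12$
$N{\left(\left(r + s{\left(5,4 \right)}\right)^{2},138 \right)} - -3779 = 12 - -3779 = 12 + 3779 = 3791$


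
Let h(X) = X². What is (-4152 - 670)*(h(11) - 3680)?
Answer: 17161498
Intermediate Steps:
(-4152 - 670)*(h(11) - 3680) = (-4152 - 670)*(11² - 3680) = -4822*(121 - 3680) = -4822*(-3559) = 17161498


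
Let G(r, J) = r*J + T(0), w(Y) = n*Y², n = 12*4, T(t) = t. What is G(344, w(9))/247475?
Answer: 1337472/247475 ≈ 5.4045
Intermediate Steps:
n = 48
w(Y) = 48*Y²
G(r, J) = J*r (G(r, J) = r*J + 0 = J*r + 0 = J*r)
G(344, w(9))/247475 = ((48*9²)*344)/247475 = ((48*81)*344)*(1/247475) = (3888*344)*(1/247475) = 1337472*(1/247475) = 1337472/247475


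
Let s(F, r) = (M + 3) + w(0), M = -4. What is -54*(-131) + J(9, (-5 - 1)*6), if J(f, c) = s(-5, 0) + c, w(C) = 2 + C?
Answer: 7039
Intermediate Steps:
s(F, r) = 1 (s(F, r) = (-4 + 3) + (2 + 0) = -1 + 2 = 1)
J(f, c) = 1 + c
-54*(-131) + J(9, (-5 - 1)*6) = -54*(-131) + (1 + (-5 - 1)*6) = 7074 + (1 - 6*6) = 7074 + (1 - 36) = 7074 - 35 = 7039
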